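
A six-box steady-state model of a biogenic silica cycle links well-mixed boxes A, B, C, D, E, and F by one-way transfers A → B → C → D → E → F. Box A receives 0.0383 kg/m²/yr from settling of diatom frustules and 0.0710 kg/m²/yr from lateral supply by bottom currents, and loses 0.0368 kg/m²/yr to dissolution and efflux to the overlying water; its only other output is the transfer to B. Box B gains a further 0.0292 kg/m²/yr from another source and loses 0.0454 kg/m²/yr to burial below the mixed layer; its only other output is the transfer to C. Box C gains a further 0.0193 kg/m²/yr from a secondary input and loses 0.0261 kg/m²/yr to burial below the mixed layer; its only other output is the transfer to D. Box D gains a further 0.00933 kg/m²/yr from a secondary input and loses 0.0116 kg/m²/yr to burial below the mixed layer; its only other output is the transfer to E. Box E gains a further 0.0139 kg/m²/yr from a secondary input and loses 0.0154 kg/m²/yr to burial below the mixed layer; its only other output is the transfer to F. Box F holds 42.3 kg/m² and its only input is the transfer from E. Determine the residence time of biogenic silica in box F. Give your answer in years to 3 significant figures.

Box A: F(A→B) = (0.0383 + 0.0710) − 0.0368 = 0.072500 kg/m²/yr.
Box B: F(B→C) = (0.072500 + 0.0292) − 0.0454 = 0.056300 kg/m²/yr.
Box C: F(C→D) = (0.056300 + 0.0193) − 0.0261 = 0.049500 kg/m²/yr.
Box D: F(D→E) = (0.049500 + 0.00933) − 0.0116 = 0.047230 kg/m²/yr.
Box E: F(E→F) = (0.047230 + 0.0139) − 0.0154 = 0.045730 kg/m²/yr.
Box F throughput = its input = 0.045730 kg/m²/yr; τ = 42.3 / 0.045730 = 925.0 yr.

925 yr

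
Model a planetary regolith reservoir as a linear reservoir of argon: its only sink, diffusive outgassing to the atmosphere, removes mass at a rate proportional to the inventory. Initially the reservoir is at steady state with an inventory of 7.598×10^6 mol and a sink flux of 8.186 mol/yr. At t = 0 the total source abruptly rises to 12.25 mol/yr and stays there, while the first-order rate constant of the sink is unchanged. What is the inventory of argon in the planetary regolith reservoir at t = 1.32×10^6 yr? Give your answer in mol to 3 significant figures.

1.05×10^7 mol

The sink rate constant is k = F₀/M₀ = 8.186/7.598×10^6 = 1.077×10^-6 yr⁻¹.
Solving dM/dt = F₁ − kM with M(0) = M₀ gives M(t) = F₁/k + (M₀ − F₁/k)·e^(−kt).
F₁/k = 12.25/1.077×10^-6 = 1.1370×10^7 mol; kt = 1.077×10^-6 × 1.32×10^6 = 1.422, e^(−kt) = 0.2412.
M(1.32×10^6) = 1.1370×10^7 + (7.598×10^6 − 1.1370×10^7) × 0.2412 = 1.1370×10^7 − 909800 = 1.0460×10^7 mol.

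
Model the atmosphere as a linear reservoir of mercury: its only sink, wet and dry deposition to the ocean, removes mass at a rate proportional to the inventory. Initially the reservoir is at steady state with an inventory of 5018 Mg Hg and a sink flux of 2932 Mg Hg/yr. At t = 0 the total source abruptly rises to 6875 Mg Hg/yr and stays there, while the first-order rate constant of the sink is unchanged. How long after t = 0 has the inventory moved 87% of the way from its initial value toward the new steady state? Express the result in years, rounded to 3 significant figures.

τ = M₀/F₀ = 5018/2932 = 1.711 yr.
The remaining gap fraction is e^(−t/τ); 87% covered ⇒ e^(−t/τ) = 0.130.
t = −τ ln(0.130) = 1.711 × 2.040 = 3.492 yr.

3.49 yr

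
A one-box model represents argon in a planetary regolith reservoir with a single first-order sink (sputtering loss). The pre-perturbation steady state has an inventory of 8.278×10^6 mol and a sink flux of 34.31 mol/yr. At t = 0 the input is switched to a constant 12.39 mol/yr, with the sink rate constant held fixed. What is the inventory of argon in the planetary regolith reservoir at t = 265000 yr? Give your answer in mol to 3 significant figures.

4.75×10^6 mol

τ = M₀/F₀ = 8.278×10^6/34.31 = 241300 yr; rate constant k = 1/τ.
New steady state M_∞ = F₁/k = F₁·τ = 12.39 × 241300 = 2.9893×10^6 mol.
M(t) = M_∞ + (M₀ − M_∞)·e^(−t/τ); t/τ = 265000/241300 = 1.098, so e^(−t/τ) = 0.3334.
M(t) = 2.9893×10^6 + 5.289×10^6 × 0.3334 = 4.7527×10^6 mol.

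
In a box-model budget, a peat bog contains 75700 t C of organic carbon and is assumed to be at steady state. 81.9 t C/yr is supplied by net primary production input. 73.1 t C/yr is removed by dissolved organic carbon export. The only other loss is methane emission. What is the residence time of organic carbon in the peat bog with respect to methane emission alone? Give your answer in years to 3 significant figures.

At steady state ΣF_in = ΣF_out.
ΣF_in = 81.900 t C/yr.
Methane emission flux = ΣF_in − (73.1) = 81.900 − 73.10 = 8.800 t C/yr.
τ = M / F = 75700 / 8.800 = 8602 yr.

8600 yr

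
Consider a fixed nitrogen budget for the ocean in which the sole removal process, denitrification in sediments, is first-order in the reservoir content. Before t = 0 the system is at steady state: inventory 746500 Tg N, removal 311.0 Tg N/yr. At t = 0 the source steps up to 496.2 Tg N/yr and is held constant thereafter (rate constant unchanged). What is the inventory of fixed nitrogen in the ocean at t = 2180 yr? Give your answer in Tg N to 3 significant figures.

1.01×10^6 Tg N

Residence time τ = M₀/F₀ = 2400 yr. The eventual steady state is M_∞ = M₀·(F₁/F₀) = 746500 × 496.2/311.0 = 1.1910×10^6 Tg N.
The anomaly ΔM(t) = M(t) − M_∞ decays as ΔM₀·e^(−t/τ) with ΔM₀ = 746500 − 1.1910×10^6 = −444500 Tg N.
At t = 2180 yr, e^(−t/τ) = e^(−0.9082) = 0.4032, so ΔM = −179300 Tg N and M = 1.1910×10^6 − 179300 = 1.0118×10^6 Tg N.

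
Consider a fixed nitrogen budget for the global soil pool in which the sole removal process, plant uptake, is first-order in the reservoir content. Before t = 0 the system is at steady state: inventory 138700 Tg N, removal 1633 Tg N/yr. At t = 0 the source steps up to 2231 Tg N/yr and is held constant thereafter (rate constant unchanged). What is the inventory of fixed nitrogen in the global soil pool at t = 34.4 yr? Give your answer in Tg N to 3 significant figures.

156000 Tg N

Residence time τ = M₀/F₀ = 84.94 yr. The eventual steady state is M_∞ = M₀·(F₁/F₀) = 138700 × 2231/1633 = 189490 Tg N.
The anomaly ΔM(t) = M(t) − M_∞ decays as ΔM₀·e^(−t/τ) with ΔM₀ = 138700 − 189490 = −50790 Tg N.
At t = 34.4 yr, e^(−t/τ) = e^(−0.4050) = 0.6670, so ΔM = −33880 Tg N and M = 189490 − 33880 = 155620 Tg N.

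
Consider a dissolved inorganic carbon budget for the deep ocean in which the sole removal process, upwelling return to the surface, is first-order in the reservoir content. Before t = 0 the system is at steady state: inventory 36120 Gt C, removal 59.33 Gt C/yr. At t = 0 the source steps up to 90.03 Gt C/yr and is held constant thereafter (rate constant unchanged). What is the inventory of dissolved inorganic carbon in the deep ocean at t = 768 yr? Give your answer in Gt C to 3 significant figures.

49500 Gt C

Residence time τ = M₀/F₀ = 608.8 yr. The eventual steady state is M_∞ = M₀·(F₁/F₀) = 36120 × 90.03/59.33 = 54810 Gt C.
The anomaly ΔM(t) = M(t) − M_∞ decays as ΔM₀·e^(−t/τ) with ΔM₀ = 36120 − 54810 = −18690 Gt C.
At t = 768 yr, e^(−t/τ) = e^(−1.262) = 0.2832, so ΔM = −5294 Gt C and M = 54810 − 5294 = 49517 Gt C.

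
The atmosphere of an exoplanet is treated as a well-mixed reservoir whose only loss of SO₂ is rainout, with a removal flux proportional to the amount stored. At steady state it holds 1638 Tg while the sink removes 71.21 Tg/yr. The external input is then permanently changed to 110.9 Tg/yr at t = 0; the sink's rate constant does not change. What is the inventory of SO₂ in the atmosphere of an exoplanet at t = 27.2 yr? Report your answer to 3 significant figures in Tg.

2270 Tg

The sink rate constant is k = F₀/M₀ = 71.21/1638 = 0.04347 yr⁻¹.
Solving dM/dt = F₁ − kM with M(0) = M₀ gives M(t) = F₁/k + (M₀ − F₁/k)·e^(−kt).
F₁/k = 110.9/0.04347 = 2551.0 Tg; kt = 0.04347 × 27.2 = 1.182, e^(−kt) = 0.3065.
M(27.2) = 2551.0 + (1638 − 2551.0) × 0.3065 = 2551.0 − 279.8 = 2271.1 Tg.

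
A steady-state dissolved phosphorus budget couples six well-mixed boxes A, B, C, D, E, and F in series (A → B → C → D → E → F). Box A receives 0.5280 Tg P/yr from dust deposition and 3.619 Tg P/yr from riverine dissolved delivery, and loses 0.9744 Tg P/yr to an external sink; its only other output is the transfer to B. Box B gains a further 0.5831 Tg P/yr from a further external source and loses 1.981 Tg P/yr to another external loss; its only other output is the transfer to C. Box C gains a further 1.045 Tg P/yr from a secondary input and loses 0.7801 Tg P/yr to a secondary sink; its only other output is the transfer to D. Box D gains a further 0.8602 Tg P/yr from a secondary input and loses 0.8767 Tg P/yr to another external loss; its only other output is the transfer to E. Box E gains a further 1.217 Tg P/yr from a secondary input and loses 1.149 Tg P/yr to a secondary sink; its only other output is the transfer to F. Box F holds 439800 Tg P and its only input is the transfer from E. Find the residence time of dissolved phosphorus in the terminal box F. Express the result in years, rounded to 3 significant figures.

Box A: F(A→B) = (0.5280 + 3.619) − 0.9744 = 3.1726 Tg P/yr.
Box B: F(B→C) = (3.1726 + 0.5831) − 1.981 = 1.7747 Tg P/yr.
Box C: F(C→D) = (1.7747 + 1.045) − 0.7801 = 2.0396 Tg P/yr.
Box D: F(D→E) = (2.0396 + 0.8602) − 0.8767 = 2.0231 Tg P/yr.
Box E: F(E→F) = (2.0231 + 1.217) − 1.149 = 2.0911 Tg P/yr.
Box F throughput = its input = 2.0911 Tg P/yr; τ = 439800 / 2.0911 = 210300 yr.

210000 yr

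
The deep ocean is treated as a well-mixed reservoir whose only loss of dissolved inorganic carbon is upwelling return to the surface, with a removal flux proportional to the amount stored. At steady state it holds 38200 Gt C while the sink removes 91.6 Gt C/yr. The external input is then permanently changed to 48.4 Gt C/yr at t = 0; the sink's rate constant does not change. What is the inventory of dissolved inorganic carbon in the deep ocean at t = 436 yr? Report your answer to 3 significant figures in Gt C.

26500 Gt C

Residence time τ = M₀/F₀ = 417.0 yr. The eventual steady state is M_∞ = M₀·(F₁/F₀) = 38200 × 48.4/91.6 = 20184 Gt C.
The anomaly ΔM(t) = M(t) − M_∞ decays as ΔM₀·e^(−t/τ) with ΔM₀ = 38200 − 20184 = 18020 Gt C.
At t = 436 yr, e^(−t/τ) = e^(−1.045) = 0.3515, so ΔM = 6333 Gt C and M = 20184 + 6333 = 26517 Gt C.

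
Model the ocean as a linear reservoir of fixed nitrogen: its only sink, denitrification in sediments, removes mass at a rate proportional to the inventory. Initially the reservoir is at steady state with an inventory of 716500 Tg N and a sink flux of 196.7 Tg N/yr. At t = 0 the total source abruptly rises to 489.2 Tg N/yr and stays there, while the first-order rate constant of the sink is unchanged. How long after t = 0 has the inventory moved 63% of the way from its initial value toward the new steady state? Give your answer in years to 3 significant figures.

τ = M₀/F₀ = 716500/196.7 = 3643 yr.
The remaining gap fraction is e^(−t/τ); 63% covered ⇒ e^(−t/τ) = 0.370.
t = −τ ln(0.370) = 3643 × 0.9943 = 3622 yr.

3620 yr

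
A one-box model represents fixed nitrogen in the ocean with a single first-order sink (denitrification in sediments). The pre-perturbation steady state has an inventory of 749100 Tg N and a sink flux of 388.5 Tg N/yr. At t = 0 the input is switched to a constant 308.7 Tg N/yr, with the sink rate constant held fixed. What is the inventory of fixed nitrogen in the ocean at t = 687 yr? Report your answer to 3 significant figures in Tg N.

Residence time τ = M₀/F₀ = 1928 yr. The eventual steady state is M_∞ = M₀·(F₁/F₀) = 749100 × 308.7/388.5 = 595230 Tg N.
The anomaly ΔM(t) = M(t) − M_∞ decays as ΔM₀·e^(−t/τ) with ΔM₀ = 749100 − 595230 = 153900 Tg N.
At t = 687 yr, e^(−t/τ) = e^(−0.3563) = 0.7003, so ΔM = 107700 Tg N and M = 595230 + 107700 = 702980 Tg N.

703000 Tg N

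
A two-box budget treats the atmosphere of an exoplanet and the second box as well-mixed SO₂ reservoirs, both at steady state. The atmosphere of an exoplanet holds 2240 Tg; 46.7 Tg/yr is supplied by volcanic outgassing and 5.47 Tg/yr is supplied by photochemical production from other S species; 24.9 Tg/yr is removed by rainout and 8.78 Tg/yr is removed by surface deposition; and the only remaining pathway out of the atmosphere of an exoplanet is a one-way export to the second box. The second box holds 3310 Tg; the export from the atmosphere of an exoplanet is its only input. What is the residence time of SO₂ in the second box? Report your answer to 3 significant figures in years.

Balance the atmosphere of an exoplanet: ΣF_in = 46.7 + 5.47 = 52.170 Tg/yr.
Export to the second box = ΣF_in − (24.9 + 8.78) = 18.490 Tg/yr.
At steady state the output of the second box equals its input, 18.490 Tg/yr.
τ = M / F = 3310 / 18.490 = 179.0 yr.

179 yr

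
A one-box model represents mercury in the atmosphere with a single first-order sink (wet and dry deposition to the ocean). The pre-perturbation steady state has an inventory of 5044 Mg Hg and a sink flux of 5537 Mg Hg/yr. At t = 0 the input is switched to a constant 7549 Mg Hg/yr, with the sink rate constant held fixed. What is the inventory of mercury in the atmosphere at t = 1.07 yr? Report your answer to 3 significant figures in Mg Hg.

Residence time τ = M₀/F₀ = 0.9110 yr. The eventual steady state is M_∞ = M₀·(F₁/F₀) = 5044 × 7549/5537 = 6876.9 Mg Hg.
The anomaly ΔM(t) = M(t) − M_∞ decays as ΔM₀·e^(−t/τ) with ΔM₀ = 5044 − 6876.9 = −1833 Mg Hg.
At t = 1.07 yr, e^(−t/τ) = e^(−1.175) = 0.3089, so ΔM = −566.3 Mg Hg and M = 6876.9 − 566.3 = 6310.6 Mg Hg.

6310 Mg Hg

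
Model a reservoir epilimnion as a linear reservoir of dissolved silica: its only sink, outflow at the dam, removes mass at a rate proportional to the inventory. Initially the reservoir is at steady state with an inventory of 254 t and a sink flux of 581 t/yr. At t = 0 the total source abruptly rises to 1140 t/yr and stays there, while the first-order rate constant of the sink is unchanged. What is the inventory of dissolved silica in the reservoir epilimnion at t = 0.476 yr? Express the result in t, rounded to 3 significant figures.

Residence time τ = M₀/F₀ = 0.4372 yr. The eventual steady state is M_∞ = M₀·(F₁/F₀) = 254 × 1140/581 = 498.38 t.
The anomaly ΔM(t) = M(t) − M_∞ decays as ΔM₀·e^(−t/τ) with ΔM₀ = 254 − 498.38 = −244.4 t.
At t = 0.476 yr, e^(−t/τ) = e^(−1.089) = 0.3366, so ΔM = −82.26 t and M = 498.38 − 82.26 = 416.12 t.

416 t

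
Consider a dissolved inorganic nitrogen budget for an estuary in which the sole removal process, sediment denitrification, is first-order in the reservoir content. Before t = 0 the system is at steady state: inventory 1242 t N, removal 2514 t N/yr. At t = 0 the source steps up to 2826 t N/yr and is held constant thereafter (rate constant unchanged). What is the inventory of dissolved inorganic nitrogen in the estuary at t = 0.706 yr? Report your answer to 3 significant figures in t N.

1360 t N

The sink rate constant is k = F₀/M₀ = 2514/1242 = 2.024 yr⁻¹.
Solving dM/dt = F₁ − kM with M(0) = M₀ gives M(t) = F₁/k + (M₀ − F₁/k)·e^(−kt).
F₁/k = 2826/2.024 = 1396.1 t N; kt = 2.024 × 0.706 = 1.429, e^(−kt) = 0.2395.
M(0.706) = 1396.1 + (1242 − 1396.1) × 0.2395 = 1396.1 − 36.92 = 1359.2 t N.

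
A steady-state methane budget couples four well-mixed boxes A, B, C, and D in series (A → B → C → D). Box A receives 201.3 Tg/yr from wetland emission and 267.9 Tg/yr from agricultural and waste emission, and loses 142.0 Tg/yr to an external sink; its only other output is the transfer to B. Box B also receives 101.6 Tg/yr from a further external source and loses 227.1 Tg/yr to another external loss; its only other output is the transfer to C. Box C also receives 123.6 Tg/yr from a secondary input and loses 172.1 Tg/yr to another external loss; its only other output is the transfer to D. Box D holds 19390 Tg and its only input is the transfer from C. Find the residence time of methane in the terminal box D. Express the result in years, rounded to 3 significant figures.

127 yr

Box A: F(A→B) = (201.3 + 267.9) − 142.0 = 327.20 Tg/yr.
Box B: F(B→C) = (327.20 + 101.6) − 227.1 = 201.70 Tg/yr.
Box C: F(C→D) = (201.70 + 123.6) − 172.1 = 153.20 Tg/yr.
Box D throughput = its input = 153.20 Tg/yr; τ = 19390 / 153.20 = 126.6 yr.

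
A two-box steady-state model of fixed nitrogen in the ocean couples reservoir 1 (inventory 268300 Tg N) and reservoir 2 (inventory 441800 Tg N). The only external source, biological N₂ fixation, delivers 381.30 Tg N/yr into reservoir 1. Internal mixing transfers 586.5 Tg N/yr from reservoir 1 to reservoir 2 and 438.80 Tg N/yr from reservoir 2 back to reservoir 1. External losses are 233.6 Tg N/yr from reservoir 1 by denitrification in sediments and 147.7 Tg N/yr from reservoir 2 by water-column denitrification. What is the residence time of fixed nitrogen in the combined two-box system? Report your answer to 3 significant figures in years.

Residence time in the combined system uses the total inventory and the total *external* removal — internal exchanges between the two boxes cancel.
M_total = 268300 + 441800 = 710100 Tg N.
ΣF_external_out = 233.6 + 147.7 = 381.30 Tg N/yr.
τ = M_total / ΣF_ext = 710100 / 381.30 = 1862 yr.

1860 yr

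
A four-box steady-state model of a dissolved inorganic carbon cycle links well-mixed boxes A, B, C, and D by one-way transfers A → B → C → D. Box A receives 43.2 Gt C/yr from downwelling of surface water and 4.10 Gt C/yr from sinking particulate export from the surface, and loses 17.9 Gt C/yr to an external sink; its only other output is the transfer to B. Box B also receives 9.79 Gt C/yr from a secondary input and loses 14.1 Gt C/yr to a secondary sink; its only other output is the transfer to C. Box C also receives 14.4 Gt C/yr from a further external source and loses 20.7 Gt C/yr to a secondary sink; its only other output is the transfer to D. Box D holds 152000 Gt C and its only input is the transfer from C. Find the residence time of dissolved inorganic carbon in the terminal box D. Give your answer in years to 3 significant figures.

Box A: F(A→B) = (43.2 + 4.10) − 17.9 = 29.400 Gt C/yr.
Box B: F(B→C) = (29.400 + 9.79) − 14.1 = 25.090 Gt C/yr.
Box C: F(C→D) = (25.090 + 14.4) − 20.7 = 18.790 Gt C/yr.
Box D throughput = its input = 18.790 Gt C/yr; τ = 152000 / 18.790 = 8089 yr.

8090 yr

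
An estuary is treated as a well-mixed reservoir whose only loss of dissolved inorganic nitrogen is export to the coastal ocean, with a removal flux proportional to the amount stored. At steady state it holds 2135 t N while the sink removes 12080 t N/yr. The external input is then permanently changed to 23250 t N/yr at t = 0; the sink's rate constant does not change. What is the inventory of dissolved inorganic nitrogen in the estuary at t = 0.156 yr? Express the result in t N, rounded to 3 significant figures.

3290 t N

Residence time τ = M₀/F₀ = 0.1767 yr. The eventual steady state is M_∞ = M₀·(F₁/F₀) = 2135 × 23250/12080 = 4109.2 t N.
The anomaly ΔM(t) = M(t) − M_∞ decays as ΔM₀·e^(−t/τ) with ΔM₀ = 2135 − 4109.2 = −1974 t N.
At t = 0.156 yr, e^(−t/τ) = e^(−0.8827) = 0.4137, so ΔM = −816.7 t N and M = 4109.2 − 816.7 = 3292.5 t N.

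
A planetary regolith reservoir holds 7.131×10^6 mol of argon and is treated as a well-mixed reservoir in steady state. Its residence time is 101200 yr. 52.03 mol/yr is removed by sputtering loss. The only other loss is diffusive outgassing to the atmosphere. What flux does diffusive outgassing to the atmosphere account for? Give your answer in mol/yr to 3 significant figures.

18.4 mol/yr

Total removal F = M/τ = 7.131×10^6 / 101200 = 70.46 mol/yr.
Diffusive outgassing to the atmosphere = F − (52.03) = 70.46 − 52.03 = 18.43 mol/yr.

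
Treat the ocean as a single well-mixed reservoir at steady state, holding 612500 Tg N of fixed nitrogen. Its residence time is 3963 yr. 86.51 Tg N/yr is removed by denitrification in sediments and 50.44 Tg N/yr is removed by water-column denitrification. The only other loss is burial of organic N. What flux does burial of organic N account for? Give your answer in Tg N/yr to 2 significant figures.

Total removal F = M/τ = 612500 / 3963 = 154.6 Tg N/yr.
Burial of organic N = F − (86.51 + 50.44) = 154.6 − 136.9 = 17.60 Tg N/yr.

18 Tg N/yr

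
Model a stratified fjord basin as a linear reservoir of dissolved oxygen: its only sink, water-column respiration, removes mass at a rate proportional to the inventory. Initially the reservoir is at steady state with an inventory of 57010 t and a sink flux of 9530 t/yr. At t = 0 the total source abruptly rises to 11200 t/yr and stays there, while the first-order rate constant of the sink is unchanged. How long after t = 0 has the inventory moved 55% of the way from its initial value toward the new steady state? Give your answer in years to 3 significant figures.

4.78 yr

τ = M₀/F₀ = 57010/9530 = 5.982 yr.
The remaining gap fraction is e^(−t/τ); 55% covered ⇒ e^(−t/τ) = 0.450.
t = −τ ln(0.450) = 5.982 × 0.7985 = 4.777 yr.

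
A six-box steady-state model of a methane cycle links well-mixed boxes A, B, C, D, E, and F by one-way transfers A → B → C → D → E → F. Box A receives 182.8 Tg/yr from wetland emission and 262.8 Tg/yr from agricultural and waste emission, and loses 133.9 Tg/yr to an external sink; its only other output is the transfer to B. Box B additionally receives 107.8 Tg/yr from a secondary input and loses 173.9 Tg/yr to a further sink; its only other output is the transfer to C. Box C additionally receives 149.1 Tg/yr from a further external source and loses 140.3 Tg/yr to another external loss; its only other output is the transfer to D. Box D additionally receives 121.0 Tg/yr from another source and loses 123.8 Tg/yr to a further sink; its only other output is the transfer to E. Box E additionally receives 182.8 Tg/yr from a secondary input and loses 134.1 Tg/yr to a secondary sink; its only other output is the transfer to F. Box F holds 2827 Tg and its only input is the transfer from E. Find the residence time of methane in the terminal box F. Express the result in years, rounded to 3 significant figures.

Box A: F(A→B) = (182.8 + 262.8) − 133.9 = 311.70 Tg/yr.
Box B: F(B→C) = (311.70 + 107.8) − 173.9 = 245.60 Tg/yr.
Box C: F(C→D) = (245.60 + 149.1) − 140.3 = 254.40 Tg/yr.
Box D: F(D→E) = (254.40 + 121.0) − 123.8 = 251.60 Tg/yr.
Box E: F(E→F) = (251.60 + 182.8) − 134.1 = 300.30 Tg/yr.
Box F throughput = its input = 300.30 Tg/yr; τ = 2827 / 300.30 = 9.414 yr.

9.41 yr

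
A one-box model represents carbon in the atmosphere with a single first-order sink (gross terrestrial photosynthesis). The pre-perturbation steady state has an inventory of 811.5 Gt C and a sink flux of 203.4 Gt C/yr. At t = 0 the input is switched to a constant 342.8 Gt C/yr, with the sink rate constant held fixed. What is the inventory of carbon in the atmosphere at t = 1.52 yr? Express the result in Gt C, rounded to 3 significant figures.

Residence time τ = M₀/F₀ = 3.990 yr. The eventual steady state is M_∞ = M₀·(F₁/F₀) = 811.5 × 342.8/203.4 = 1367.7 Gt C.
The anomaly ΔM(t) = M(t) − M_∞ decays as ΔM₀·e^(−t/τ) with ΔM₀ = 811.5 − 1367.7 = −556.2 Gt C.
At t = 1.52 yr, e^(−t/τ) = e^(−0.3810) = 0.6832, so ΔM = −380.0 Gt C and M = 1367.7 − 380.0 = 987.70 Gt C.

988 Gt C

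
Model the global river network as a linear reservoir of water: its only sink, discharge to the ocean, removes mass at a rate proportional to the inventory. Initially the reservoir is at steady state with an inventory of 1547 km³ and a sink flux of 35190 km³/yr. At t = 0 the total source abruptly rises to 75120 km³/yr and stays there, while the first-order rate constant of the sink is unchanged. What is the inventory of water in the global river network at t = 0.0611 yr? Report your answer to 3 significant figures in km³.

2870 km³

τ = M₀/F₀ = 1547/35190 = 0.04396 yr; rate constant k = 1/τ.
New steady state M_∞ = F₁/k = F₁·τ = 75120 × 0.04396 = 3302.4 km³.
M(t) = M_∞ + (M₀ − M_∞)·e^(−t/τ); t/τ = 0.0611/0.04396 = 1.390, so e^(−t/τ) = 0.2491.
M(t) = 3302.4 − 1755 × 0.2491 = 2865.1 km³.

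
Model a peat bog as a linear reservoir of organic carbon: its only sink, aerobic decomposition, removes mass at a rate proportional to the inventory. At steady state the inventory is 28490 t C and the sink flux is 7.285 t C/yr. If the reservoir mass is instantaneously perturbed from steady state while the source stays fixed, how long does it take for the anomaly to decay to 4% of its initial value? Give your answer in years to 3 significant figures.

For a linear reservoir the anomaly decays as exp(−t/τ) with τ = M/F = 28490/7.285 = 3911 yr.
exp(−t/τ) = 0.04 ⇒ t = −τ ln(0.04) = 3911 × 3.219 = 12590 yr.

12600 yr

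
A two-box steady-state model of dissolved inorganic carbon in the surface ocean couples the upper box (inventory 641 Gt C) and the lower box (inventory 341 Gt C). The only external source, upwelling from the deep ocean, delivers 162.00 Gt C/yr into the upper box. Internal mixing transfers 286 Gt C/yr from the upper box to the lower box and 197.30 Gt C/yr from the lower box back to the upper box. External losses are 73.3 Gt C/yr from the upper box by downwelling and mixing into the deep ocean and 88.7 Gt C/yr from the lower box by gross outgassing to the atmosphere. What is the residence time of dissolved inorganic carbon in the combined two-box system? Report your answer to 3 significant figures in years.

Residence time in the combined system uses the total inventory and the total *external* removal — internal exchanges between the two boxes cancel.
M_total = 641 + 341 = 982.00 Gt C.
ΣF_external_out = 73.3 + 88.7 = 162.00 Gt C/yr.
τ = M_total / ΣF_ext = 982.00 / 162.00 = 6.062 yr.

6.06 yr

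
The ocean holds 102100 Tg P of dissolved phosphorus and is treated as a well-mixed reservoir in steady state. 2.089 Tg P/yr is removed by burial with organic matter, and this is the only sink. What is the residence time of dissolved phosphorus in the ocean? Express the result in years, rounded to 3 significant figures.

τ = M / F = 102100 / 2.089 = 48880 yr.

48900 yr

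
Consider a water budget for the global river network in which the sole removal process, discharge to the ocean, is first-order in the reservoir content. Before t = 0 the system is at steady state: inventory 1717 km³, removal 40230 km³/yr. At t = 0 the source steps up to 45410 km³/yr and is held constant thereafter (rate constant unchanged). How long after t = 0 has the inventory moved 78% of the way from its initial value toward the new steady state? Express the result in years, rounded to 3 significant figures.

0.0646 yr

τ = M₀/F₀ = 1717/40230 = 0.04268 yr.
The remaining gap fraction is e^(−t/τ); 78% covered ⇒ e^(−t/τ) = 0.220.
t = −τ ln(0.220) = 0.04268 × 1.514 = 0.06462 yr.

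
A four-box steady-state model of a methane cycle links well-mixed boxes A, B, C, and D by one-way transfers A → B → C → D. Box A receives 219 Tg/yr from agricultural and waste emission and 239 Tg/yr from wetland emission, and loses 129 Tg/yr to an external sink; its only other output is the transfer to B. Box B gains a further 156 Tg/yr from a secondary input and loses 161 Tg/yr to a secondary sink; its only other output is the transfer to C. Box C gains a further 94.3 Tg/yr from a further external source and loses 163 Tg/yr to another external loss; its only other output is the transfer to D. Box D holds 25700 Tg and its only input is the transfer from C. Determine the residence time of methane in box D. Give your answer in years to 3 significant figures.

101 yr

Box A: F(A→B) = (219 + 239) − 129 = 329.00 Tg/yr.
Box B: F(B→C) = (329.00 + 156) − 161 = 324.00 Tg/yr.
Box C: F(C→D) = (324.00 + 94.3) − 163 = 255.30 Tg/yr.
Box D throughput = its input = 255.30 Tg/yr; τ = 25700 / 255.30 = 100.7 yr.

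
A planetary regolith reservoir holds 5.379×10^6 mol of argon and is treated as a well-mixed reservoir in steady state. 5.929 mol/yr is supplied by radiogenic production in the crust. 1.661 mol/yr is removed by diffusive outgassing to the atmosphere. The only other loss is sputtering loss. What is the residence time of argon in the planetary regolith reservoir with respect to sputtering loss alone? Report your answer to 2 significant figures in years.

1.3×10^6 yr

At steady state ΣF_in = ΣF_out.
ΣF_in = 5.9290 mol/yr.
Sputtering loss flux = ΣF_in − (1.661) = 5.9290 − 1.661 = 4.268 mol/yr.
τ = M / F = 5.379×10^6 / 4.268 = 1.260×10^6 yr.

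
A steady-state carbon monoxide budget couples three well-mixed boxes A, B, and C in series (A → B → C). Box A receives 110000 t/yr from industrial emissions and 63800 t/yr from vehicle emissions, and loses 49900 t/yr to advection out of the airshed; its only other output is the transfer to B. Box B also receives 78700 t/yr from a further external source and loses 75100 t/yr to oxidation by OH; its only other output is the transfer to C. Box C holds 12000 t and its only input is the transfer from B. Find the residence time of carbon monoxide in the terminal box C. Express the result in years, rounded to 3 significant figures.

0.0941 yr

Box A: F(A→B) = (110000 + 63800) − 49900 = 123900 t/yr.
Box B: F(B→C) = (123900 + 78700) − 75100 = 127500 t/yr.
Box C throughput = its input = 127500 t/yr; τ = 12000 / 127500 = 0.09412 yr.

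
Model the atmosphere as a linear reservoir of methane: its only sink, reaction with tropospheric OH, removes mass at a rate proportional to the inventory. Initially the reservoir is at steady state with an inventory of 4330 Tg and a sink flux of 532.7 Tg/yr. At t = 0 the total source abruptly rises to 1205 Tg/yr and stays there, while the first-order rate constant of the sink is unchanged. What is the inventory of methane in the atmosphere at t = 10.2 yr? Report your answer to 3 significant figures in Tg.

The sink rate constant is k = F₀/M₀ = 532.7/4330 = 0.1230 yr⁻¹.
Solving dM/dt = F₁ − kM with M(0) = M₀ gives M(t) = F₁/k + (M₀ − F₁/k)·e^(−kt).
F₁/k = 1205/0.1230 = 9794.7 Tg; kt = 0.1230 × 10.2 = 1.255, e^(−kt) = 0.2851.
M(10.2) = 9794.7 + (4330 − 9794.7) × 0.2851 = 9794.7 − 1558 = 8236.6 Tg.

8240 Tg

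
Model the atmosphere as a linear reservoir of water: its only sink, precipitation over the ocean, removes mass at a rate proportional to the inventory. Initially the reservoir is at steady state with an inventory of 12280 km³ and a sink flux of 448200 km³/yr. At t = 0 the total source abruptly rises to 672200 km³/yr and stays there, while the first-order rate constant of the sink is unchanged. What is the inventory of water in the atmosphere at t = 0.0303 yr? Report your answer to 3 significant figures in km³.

16400 km³

Residence time τ = M₀/F₀ = 0.02740 yr. The eventual steady state is M_∞ = M₀·(F₁/F₀) = 12280 × 672200/448200 = 18417 km³.
The anomaly ΔM(t) = M(t) − M_∞ decays as ΔM₀·e^(−t/τ) with ΔM₀ = 12280 − 18417 = −6137 km³.
At t = 0.0303 yr, e^(−t/τ) = e^(−1.106) = 0.3309, so ΔM = −2031 km³ and M = 18417 − 2031 = 16386 km³.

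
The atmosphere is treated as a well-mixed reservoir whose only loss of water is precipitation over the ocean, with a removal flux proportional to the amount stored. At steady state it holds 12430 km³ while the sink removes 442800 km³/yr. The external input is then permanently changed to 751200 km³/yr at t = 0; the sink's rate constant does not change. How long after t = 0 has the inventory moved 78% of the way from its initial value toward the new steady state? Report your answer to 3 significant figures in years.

0.0425 yr

τ = M₀/F₀ = 12430/442800 = 0.02807 yr.
The remaining gap fraction is e^(−t/τ); 78% covered ⇒ e^(−t/τ) = 0.220.
t = −τ ln(0.220) = 0.02807 × 1.514 = 0.04250 yr.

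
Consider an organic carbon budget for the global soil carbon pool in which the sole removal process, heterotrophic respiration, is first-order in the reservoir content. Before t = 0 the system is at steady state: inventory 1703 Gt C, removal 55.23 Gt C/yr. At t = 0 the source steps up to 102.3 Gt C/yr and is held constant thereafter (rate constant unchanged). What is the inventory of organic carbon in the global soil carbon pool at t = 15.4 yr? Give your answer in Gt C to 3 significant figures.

The sink rate constant is k = F₀/M₀ = 55.23/1703 = 0.03243 yr⁻¹.
Solving dM/dt = F₁ − kM with M(0) = M₀ gives M(t) = F₁/k + (M₀ − F₁/k)·e^(−kt).
F₁/k = 102.3/0.03243 = 3154.4 Gt C; kt = 0.03243 × 15.4 = 0.4994, e^(−kt) = 0.6069.
M(15.4) = 3154.4 + (1703 − 3154.4) × 0.6069 = 3154.4 − 880.8 = 2273.6 Gt C.

2270 Gt C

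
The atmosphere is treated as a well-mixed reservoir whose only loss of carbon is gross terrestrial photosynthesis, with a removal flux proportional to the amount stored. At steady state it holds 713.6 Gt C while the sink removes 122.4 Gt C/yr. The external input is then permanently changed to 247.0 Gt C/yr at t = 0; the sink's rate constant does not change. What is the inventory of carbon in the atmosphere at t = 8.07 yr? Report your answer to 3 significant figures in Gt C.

1260 Gt C

Residence time τ = M₀/F₀ = 5.830 yr. The eventual steady state is M_∞ = M₀·(F₁/F₀) = 713.6 × 247.0/122.4 = 1440.0 Gt C.
The anomaly ΔM(t) = M(t) − M_∞ decays as ΔM₀·e^(−t/τ) with ΔM₀ = 713.6 − 1440.0 = −726.4 Gt C.
At t = 8.07 yr, e^(−t/τ) = e^(−1.384) = 0.2505, so ΔM = −182.0 Gt C and M = 1440.0 − 182.0 = 1258.0 Gt C.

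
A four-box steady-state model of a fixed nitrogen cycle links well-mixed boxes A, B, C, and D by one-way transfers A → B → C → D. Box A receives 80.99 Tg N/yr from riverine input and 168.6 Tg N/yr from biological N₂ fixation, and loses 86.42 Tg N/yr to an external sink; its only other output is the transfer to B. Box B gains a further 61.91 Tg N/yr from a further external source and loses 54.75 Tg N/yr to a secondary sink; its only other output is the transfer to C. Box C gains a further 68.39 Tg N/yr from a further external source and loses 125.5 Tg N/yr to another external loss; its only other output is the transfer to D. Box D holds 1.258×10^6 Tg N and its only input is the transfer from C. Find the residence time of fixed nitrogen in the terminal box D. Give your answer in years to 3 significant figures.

Box A: F(A→B) = (80.99 + 168.6) − 86.42 = 163.17 Tg N/yr.
Box B: F(B→C) = (163.17 + 61.91) − 54.75 = 170.33 Tg N/yr.
Box C: F(C→D) = (170.33 + 68.39) − 125.5 = 113.22 Tg N/yr.
Box D throughput = its input = 113.22 Tg N/yr; τ = 1.258×10^6 / 113.22 = 11110 yr.

11100 yr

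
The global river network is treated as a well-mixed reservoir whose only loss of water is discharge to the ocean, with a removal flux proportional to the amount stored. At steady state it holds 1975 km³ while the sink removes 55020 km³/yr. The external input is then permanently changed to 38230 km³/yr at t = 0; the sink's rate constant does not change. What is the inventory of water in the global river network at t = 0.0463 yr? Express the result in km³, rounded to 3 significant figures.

τ = M₀/F₀ = 1975/55020 = 0.03590 yr; rate constant k = 1/τ.
New steady state M_∞ = F₁/k = F₁·τ = 38230 × 0.03590 = 1372.3 km³.
M(t) = M_∞ + (M₀ − M_∞)·e^(−t/τ); t/τ = 0.0463/0.03590 = 1.290, so e^(−t/τ) = 0.2753.
M(t) = 1372.3 + 602.7 × 0.2753 = 1538.2 km³.

1540 km³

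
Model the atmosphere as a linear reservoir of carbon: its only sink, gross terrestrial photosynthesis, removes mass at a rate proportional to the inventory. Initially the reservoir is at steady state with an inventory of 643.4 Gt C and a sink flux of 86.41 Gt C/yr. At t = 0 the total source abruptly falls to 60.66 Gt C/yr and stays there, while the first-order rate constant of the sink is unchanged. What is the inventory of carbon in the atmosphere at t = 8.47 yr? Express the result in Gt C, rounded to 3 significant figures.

513 Gt C

Residence time τ = M₀/F₀ = 7.446 yr. The eventual steady state is M_∞ = M₀·(F₁/F₀) = 643.4 × 60.66/86.41 = 451.67 Gt C.
The anomaly ΔM(t) = M(t) − M_∞ decays as ΔM₀·e^(−t/τ) with ΔM₀ = 643.4 − 451.67 = 191.7 Gt C.
At t = 8.47 yr, e^(−t/τ) = e^(−1.138) = 0.3206, so ΔM = 61.47 Gt C and M = 451.67 + 61.47 = 513.14 Gt C.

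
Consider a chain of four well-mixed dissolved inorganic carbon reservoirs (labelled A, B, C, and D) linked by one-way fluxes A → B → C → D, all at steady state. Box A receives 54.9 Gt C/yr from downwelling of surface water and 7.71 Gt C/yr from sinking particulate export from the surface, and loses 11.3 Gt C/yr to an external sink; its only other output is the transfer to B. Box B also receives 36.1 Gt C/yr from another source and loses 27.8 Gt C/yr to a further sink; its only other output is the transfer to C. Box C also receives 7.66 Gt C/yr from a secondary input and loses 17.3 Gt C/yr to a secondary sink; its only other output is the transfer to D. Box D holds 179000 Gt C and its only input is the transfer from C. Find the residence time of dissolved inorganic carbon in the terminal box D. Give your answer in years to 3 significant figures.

Box A: F(A→B) = (54.9 + 7.71) − 11.3 = 51.310 Gt C/yr.
Box B: F(B→C) = (51.310 + 36.1) − 27.8 = 59.610 Gt C/yr.
Box C: F(C→D) = (59.610 + 7.66) − 17.3 = 49.970 Gt C/yr.
Box D throughput = its input = 49.970 Gt C/yr; τ = 179000 / 49.970 = 3582 yr.

3580 yr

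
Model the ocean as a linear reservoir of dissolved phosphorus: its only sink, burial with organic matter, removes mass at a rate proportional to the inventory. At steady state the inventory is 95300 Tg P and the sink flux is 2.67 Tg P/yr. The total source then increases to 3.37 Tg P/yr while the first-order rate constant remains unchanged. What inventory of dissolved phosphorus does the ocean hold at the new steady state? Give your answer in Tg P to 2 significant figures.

Rate constant k = F/M = 2.67 / 95300 = 2.802×10^-5 yr⁻¹.
At the new steady state, source = k·M_new ⇒ M_new = 3.37 / 2.802×10^-5 = 120300 Tg P.
(Equivalently M_new = M × F_new/F_old = 95300 × 3.37/2.67.)

120000 Tg P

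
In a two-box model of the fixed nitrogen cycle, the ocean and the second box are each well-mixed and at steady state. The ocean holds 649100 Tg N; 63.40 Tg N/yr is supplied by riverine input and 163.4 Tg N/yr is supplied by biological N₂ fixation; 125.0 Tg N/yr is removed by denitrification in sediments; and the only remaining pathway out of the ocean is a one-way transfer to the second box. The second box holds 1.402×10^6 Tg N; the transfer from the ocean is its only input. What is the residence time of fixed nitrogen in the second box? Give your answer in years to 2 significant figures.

Balance the ocean: ΣF_in = 63.40 + 163.4 = 226.80 Tg N/yr.
Transfer to the second box = ΣF_in − (125.0) = 101.80 Tg N/yr.
At steady state the output of the second box equals its input, 101.80 Tg N/yr.
τ = M / F = 1.402×10^6 / 101.80 = 13770 yr.

14000 yr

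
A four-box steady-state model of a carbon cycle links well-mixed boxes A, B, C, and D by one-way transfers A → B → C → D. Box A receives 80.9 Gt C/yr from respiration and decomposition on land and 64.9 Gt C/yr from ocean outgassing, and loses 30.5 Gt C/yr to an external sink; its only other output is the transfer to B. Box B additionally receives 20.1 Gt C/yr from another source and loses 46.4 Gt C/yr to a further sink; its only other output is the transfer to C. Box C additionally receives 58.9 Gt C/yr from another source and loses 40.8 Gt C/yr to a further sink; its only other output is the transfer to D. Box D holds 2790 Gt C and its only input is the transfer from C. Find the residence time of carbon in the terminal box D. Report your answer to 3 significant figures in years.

Box A: F(A→B) = (80.9 + 64.9) − 30.5 = 115.30 Gt C/yr.
Box B: F(B→C) = (115.30 + 20.1) − 46.4 = 89.000 Gt C/yr.
Box C: F(C→D) = (89.000 + 58.9) − 40.8 = 107.10 Gt C/yr.
Box D throughput = its input = 107.10 Gt C/yr; τ = 2790 / 107.10 = 26.05 yr.

26.1 yr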